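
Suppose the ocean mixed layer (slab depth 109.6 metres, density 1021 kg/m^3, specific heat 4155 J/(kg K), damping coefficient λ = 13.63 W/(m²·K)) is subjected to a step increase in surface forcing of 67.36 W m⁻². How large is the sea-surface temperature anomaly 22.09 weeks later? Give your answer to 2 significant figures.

1.6 K

Areal heat capacity C = ρ c_p D = 1021 × 4155 × 109.6 = 4.65×10^8 J/(m²·K).
τ = C / λ = 4.65×10^8 / 13.63 = 3.41×10^7 s.
Equilibrium anomaly ΔT_eq = F / λ = 67.36 / 13.63 = 4.94 K.
t = 22.09 weeks = 1.34×10^7 s, so t/τ = 0.392.
ΔT(t) = ΔT_eq (1 − e^(−t/τ)) = 4.94 × (1 − e^−0.392) = 1.60 K.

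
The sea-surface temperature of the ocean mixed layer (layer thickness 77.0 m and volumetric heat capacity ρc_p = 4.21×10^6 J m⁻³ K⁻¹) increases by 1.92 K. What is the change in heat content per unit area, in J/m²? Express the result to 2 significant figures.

6.2×10^8

Areal heat capacity C = ρc_p × D = 4.21×10^6 × 77.0 = 3.24×10^8 J/(m²·K).
ΔQ = C ΔT = 3.24×10^8 × 1.92 = 6.22×10^8 J/m².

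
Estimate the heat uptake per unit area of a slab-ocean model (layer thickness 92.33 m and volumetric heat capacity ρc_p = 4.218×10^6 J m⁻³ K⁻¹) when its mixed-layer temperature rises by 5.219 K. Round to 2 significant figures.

Areal heat capacity C = ρc_p × D = 4.218×10^6 × 92.33 = 3.89×10^8 J/(m^2 K).
ΔQ = C ΔT = 3.89×10^8 × 5.219 = 2.03×10^9 J/m².

2.0×10^9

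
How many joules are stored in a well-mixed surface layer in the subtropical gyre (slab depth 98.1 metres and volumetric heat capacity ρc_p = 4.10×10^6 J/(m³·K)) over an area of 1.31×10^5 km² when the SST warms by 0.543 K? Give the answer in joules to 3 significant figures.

2.86×10^19 J

Areal heat capacity C = ρc_p × D = 4.10×10^6 × 98.1 = 4.02×10^8 J/(m^2 K).
Heat per unit area: q = C ΔT = 4.02×10^8 × 0.543 = 2.18×10^8 J/m².
Total heat: Q = q × A = 2.18×10^8 × (1.31×10^5 × 10⁶ m²) = 2.86×10^19 J.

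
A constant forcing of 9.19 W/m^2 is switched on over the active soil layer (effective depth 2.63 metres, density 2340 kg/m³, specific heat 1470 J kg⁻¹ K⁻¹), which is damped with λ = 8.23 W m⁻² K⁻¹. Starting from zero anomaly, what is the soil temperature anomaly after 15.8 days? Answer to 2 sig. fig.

Areal heat capacity C = ρ c_p D = 2340 × 1470 × 2.63 = 9.05×10^6 J/(m²·K).
τ = C / λ = 9.05×10^6 / 8.23 = 1.10×10^6 s.
Equilibrium anomaly ΔT_eq = F / λ = 9.19 / 8.23 = 1.12 K.
t = 15.8 days = 1.37×10^6 s, so t/τ = 1.24.
ΔT(t) = ΔT_eq (1 − e^(−t/τ)) = 1.12 × (1 − e^−1.24) = 0.794 K.

0.79 K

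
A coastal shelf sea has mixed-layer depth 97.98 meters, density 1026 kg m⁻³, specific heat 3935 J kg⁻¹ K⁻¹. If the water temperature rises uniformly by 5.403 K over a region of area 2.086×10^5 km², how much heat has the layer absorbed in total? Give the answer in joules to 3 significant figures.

Areal heat capacity C = ρ c_p D = 1026 × 3935 × 97.98 = 3.96×10^8 J m⁻² K⁻¹.
Heat per unit area: q = C ΔT = 3.96×10^8 × 5.403 = 2.14×10^9 J/m².
Total heat: Q = q × A = 2.14×10^9 × (2.086×10^5 × 10⁶ m²) = 4.46×10^20 J.

4.46×10^20 J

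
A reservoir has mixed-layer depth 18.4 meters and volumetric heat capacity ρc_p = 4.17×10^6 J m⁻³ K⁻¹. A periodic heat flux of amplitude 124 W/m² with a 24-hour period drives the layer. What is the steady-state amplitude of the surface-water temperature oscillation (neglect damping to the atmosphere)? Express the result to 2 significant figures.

0.022 K

Areal heat capacity C = ρc_p × D = 4.17×10^6 × 18.4 = 7.67×10^7 J/(m²·K).
Angular frequency ω = 2π / T = 2π / 86400 s = 7.27×10^-5 s⁻¹.
Cω = 7.67×10^7 × 7.27×10^-5 = 5580 W/(m²·K).
Amplitude A = F₀ / (Cω) = 124 / 5580 = 0.0222 K.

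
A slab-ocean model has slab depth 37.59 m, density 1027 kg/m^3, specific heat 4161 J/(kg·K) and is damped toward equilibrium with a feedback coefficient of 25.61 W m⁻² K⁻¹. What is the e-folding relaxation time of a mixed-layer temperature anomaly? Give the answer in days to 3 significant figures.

72.6 days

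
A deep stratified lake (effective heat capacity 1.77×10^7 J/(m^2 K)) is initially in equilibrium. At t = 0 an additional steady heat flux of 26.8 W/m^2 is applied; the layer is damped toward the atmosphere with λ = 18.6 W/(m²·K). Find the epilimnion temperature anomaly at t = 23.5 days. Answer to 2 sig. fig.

Areal heat capacity C = 1.77×10^7 J/(m^2 K) (given).
τ = C / λ = 1.77×10^7 / 18.6 = 9.52×10^5 s.
Equilibrium anomaly ΔT_eq = F / λ = 26.8 / 18.6 = 1.44 K.
t = 23.5 days = 2.03×10^6 s, so t/τ = 2.13.
ΔT(t) = ΔT_eq (1 − e^(−t/τ)) = 1.44 × (1 − e^−2.13) = 1.27 K.

1.3 K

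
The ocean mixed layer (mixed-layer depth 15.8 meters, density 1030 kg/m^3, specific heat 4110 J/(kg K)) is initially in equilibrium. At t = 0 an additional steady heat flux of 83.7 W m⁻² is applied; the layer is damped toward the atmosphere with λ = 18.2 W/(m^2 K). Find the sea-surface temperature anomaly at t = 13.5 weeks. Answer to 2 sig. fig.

4.1 K

Areal heat capacity C = ρ c_p D = 1030 × 4110 × 15.8 = 6.69×10^7 J m⁻² K⁻¹.
τ = C / λ = 6.69×10^7 / 18.2 = 3.68×10^6 s.
Equilibrium anomaly ΔT_eq = F / λ = 83.7 / 18.2 = 4.60 K.
t = 13.5 weeks = 8.16×10^6 s, so t/τ = 2.22.
ΔT(t) = ΔT_eq (1 − e^(−t/τ)) = 4.60 × (1 − e^−2.22) = 4.10 K.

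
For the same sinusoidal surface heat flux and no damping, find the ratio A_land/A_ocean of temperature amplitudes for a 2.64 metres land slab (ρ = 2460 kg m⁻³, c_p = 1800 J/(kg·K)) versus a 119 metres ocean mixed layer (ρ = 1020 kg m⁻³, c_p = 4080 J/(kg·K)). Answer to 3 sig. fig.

42.4

C_ocean = 1020 × 4080 × 119 = 4.95×10^8 J/(m²·K).
C_land = 2460 × 1800 × 2.64 = 1.17×10^7 J/(m²·K).
Undamped amplitude ∝ 1/C, so A_land/A_ocean = C_ocean/C_land = 42.4.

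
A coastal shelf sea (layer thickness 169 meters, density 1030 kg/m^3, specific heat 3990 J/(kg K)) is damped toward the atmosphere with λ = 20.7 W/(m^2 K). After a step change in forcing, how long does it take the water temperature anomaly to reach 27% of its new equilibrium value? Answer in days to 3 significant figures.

122 days

Areal heat capacity C = ρ c_p D = 1030 × 3990 × 169 = 6.95×10^8 J/(m^2 K).
τ = C / λ = 6.95×10^8 / 20.7 = 3.36×10^7 s.
Fraction reached: 1 − e^(−t/τ) = 0.27 ⇒ t = −τ ln(1 − 0.27) = τ × 0.315.
t = 1.06×10^7 s = 122 days.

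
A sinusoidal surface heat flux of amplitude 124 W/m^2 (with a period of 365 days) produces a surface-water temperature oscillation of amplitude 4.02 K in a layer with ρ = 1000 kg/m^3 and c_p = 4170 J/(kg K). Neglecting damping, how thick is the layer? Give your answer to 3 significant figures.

37.1 m

ω = 2π / 3.15×10^7 s = 1.99×10^-7 s⁻¹.
Required C = F₀ / (A ω) = 124 / (4.02 × 1.99×10^-7) = 1.55×10^8 J/(m²·K).
D = C / (ρ c_p) = 1.55×10^8 / (1000 × 4170) = 37.1 m.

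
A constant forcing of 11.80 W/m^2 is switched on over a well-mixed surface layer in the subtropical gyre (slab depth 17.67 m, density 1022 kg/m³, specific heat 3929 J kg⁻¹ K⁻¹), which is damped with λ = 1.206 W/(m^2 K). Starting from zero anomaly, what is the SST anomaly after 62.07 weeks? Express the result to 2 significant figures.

4.6 K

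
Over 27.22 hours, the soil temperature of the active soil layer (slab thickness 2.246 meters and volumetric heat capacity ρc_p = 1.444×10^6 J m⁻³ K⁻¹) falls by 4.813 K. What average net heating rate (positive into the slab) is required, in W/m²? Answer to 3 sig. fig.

-159

Areal heat capacity C = ρc_p × D = 1.444×10^6 × 2.246 = 3.24×10^6 J/(m²·K).
Required heat per unit area: Q = C ΔT = 3.24×10^6 × -4.813 = -1.56×10^7 J/m².
Flux F = Q / Δt = -1.56×10^7 / 98000 s = -159 W/m².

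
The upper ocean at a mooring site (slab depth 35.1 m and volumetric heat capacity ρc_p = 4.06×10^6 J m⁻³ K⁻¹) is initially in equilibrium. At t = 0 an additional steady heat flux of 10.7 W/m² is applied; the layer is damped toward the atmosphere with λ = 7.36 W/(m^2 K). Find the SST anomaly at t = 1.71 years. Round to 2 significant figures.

1.4 K

Areal heat capacity C = ρc_p × D = 4.06×10^6 × 35.1 = 1.43×10^8 J/(m^2 K).
τ = C / λ = 1.43×10^8 / 7.36 = 1.94×10^7 s.
Equilibrium anomaly ΔT_eq = F / λ = 10.7 / 7.36 = 1.45 K.
t = 1.71 years = 5.40×10^7 s, so t/τ = 2.79.
ΔT(t) = ΔT_eq (1 − e^(−t/τ)) = 1.45 × (1 − e^−2.79) = 1.36 K.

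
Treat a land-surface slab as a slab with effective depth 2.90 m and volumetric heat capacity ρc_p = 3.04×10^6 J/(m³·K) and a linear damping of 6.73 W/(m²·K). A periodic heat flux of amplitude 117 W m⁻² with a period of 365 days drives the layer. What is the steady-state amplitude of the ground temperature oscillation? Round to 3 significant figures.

Areal heat capacity C = ρc_p × D = 3.04×10^6 × 2.90 = 8.82×10^6 J m⁻² K⁻¹.
Angular frequency ω = 2π / T = 2π / 3.15×10^7 s = 1.99×10^-7 s⁻¹.
√((Cω)² + λ²) = √((1.76)² + 6.73²) = 6.96 W/(m²·K).
Amplitude A = F₀ / √((Cω)²+λ²) = 117 / 6.96 = 16.8 K.

16.8 K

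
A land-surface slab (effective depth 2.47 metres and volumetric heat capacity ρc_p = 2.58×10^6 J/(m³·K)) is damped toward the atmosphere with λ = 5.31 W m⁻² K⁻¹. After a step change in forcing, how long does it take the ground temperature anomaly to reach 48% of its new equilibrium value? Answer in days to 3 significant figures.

9.08 days

Areal heat capacity C = ρc_p × D = 2.58×10^6 × 2.47 = 6.37×10^6 J m⁻² K⁻¹.
τ = C / λ = 6.37×10^6 / 5.31 = 1.20×10^6 s.
Fraction reached: 1 − e^(−t/τ) = 0.48 ⇒ t = −τ ln(1 − 0.48) = τ × 0.654.
t = 7.85×10^5 s = 9.08 days.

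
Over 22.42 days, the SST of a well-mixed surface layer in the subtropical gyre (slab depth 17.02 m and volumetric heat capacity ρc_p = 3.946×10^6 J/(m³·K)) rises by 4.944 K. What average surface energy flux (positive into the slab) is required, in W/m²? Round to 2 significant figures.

170

Areal heat capacity C = ρc_p × D = 3.946×10^6 × 17.02 = 6.72×10^7 J/(m²·K).
Required heat per unit area: Q = C ΔT = 6.72×10^7 × 4.944 = 3.32×10^8 J/m².
Flux F = Q / Δt = 3.32×10^8 / 1.94×10^6 s = 171 W/m².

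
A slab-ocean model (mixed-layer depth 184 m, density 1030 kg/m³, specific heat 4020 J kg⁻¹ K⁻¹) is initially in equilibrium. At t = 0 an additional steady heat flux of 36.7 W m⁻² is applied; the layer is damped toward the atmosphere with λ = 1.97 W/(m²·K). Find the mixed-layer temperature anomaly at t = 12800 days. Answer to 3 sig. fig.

17.6 K

Areal heat capacity C = ρ c_p D = 1030 × 4020 × 184 = 7.62×10^8 J/(m²·K).
τ = C / λ = 7.62×10^8 / 1.97 = 3.87×10^8 s.
Equilibrium anomaly ΔT_eq = F / λ = 36.7 / 1.97 = 18.6 K.
t = 12800 days = 1.11×10^9 s, so t/τ = 2.86.
ΔT(t) = ΔT_eq (1 − e^(−t/τ)) = 18.6 × (1 − e^−2.86) = 17.6 K.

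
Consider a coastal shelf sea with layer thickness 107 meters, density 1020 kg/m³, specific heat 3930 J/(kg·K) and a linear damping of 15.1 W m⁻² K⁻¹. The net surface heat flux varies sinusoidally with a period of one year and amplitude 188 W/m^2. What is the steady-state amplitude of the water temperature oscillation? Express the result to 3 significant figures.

Areal heat capacity C = ρ c_p D = 1020 × 3930 × 107 = 4.29×10^8 J/(m^2 K).
Angular frequency ω = 2π / T = 2π / 3.15×10^7 s = 1.99×10^-7 s⁻¹.
√((Cω)² + λ²) = √((85.5)² + 15.1²) = 86.8 W/(m²·K).
Amplitude A = F₀ / √((Cω)²+λ²) = 188 / 86.8 = 2.17 K.

2.17 K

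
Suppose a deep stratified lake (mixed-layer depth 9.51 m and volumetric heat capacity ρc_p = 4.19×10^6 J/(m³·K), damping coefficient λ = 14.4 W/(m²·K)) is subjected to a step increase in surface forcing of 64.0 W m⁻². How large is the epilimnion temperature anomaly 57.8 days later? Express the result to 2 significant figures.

Areal heat capacity C = ρc_p × D = 4.19×10^6 × 9.51 = 3.98×10^7 J m⁻² K⁻¹.
τ = C / λ = 3.98×10^7 / 14.4 = 2.77×10^6 s.
Equilibrium anomaly ΔT_eq = F / λ = 64.0 / 14.4 = 4.44 K.
t = 57.8 days = 4.99×10^6 s, so t/τ = 1.80.
ΔT(t) = ΔT_eq (1 − e^(−t/τ)) = 4.44 × (1 − e^−1.80) = 3.71 K.

3.7 K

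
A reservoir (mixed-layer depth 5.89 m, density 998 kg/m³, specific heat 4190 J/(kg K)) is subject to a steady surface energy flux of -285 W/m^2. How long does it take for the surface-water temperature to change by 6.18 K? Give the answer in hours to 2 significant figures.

150 hours

Areal heat capacity C = ρ c_p D = 998 × 4190 × 5.89 = 2.46×10^7 J m⁻² K⁻¹.
Time required: Δt = C ΔT / F = 2.46×10^7 × -6.18 / -285 = 5.34×10^5 s.
In hours: 5.34×10^5 s / (3600 s/hour) = 148 hours.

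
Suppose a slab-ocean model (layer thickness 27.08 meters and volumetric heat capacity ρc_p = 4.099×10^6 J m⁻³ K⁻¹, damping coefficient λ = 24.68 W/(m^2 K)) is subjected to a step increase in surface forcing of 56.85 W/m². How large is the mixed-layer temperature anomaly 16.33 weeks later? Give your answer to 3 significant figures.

Areal heat capacity C = ρc_p × D = 4.099×10^6 × 27.08 = 1.11×10^8 J/(m²·K).
τ = C / λ = 1.11×10^8 / 24.68 = 4.50×10^6 s.
Equilibrium anomaly ΔT_eq = F / λ = 56.85 / 24.68 = 2.30 K.
t = 16.33 weeks = 9.88×10^6 s, so t/τ = 2.20.
ΔT(t) = ΔT_eq (1 − e^(−t/τ)) = 2.30 × (1 − e^−2.20) = 2.05 K.

2.05 K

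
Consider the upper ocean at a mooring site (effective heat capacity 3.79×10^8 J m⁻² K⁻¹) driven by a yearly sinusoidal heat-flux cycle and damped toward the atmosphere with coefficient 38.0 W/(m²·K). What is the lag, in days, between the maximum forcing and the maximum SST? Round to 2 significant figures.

Areal heat capacity C = 3.79×10^8 J m⁻² K⁻¹ (given).
ω = 2π / 3.15×10^7 s = 1.99×10^-7 s⁻¹.
Phase lag φ = arctan(Cω/λ) = arctan(75.5/38.0) = 1.10 rad.
Time lag = φ / ω = 1.10 / 1.99×10^-7 = 5.54×10^6 s = 64.2 days.

64 days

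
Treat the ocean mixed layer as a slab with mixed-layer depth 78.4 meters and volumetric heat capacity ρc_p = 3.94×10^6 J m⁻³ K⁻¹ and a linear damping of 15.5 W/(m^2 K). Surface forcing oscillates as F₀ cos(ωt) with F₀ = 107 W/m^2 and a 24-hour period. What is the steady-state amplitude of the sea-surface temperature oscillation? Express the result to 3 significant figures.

Areal heat capacity C = ρc_p × D = 3.94×10^6 × 78.4 = 3.09×10^8 J/(m^2 K).
Angular frequency ω = 2π / T = 2π / 86400 s = 7.27×10^-5 s⁻¹.
√((Cω)² + λ²) = √((22500)² + 15.5²) = 22500 W/(m²·K).
Amplitude A = F₀ / √((Cω)²+λ²) = 107 / 22500 = 0.00476 K.

0.00476 K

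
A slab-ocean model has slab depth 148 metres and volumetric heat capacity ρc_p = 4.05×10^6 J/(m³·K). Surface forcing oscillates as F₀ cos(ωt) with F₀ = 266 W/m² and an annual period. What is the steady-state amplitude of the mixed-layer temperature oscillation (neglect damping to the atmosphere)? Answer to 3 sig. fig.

2.23 K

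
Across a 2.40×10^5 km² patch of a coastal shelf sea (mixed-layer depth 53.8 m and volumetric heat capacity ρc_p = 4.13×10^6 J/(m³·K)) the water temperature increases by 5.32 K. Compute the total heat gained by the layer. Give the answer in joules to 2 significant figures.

Areal heat capacity C = ρc_p × D = 4.13×10^6 × 53.8 = 2.22×10^8 J/(m²·K).
Heat per unit area: q = C ΔT = 2.22×10^8 × 5.32 = 1.18×10^9 J/m².
Total heat: Q = q × A = 1.18×10^9 × (2.40×10^5 × 10⁶ m²) = 2.84×10^20 J.

2.8×10^20 J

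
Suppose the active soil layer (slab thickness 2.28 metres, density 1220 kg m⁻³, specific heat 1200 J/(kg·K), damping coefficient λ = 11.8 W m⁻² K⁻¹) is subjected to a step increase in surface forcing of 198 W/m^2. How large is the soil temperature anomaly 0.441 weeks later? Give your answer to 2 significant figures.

10 K

Areal heat capacity C = ρ c_p D = 1220 × 1200 × 2.28 = 3.34×10^6 J/(m²·K).
τ = C / λ = 3.34×10^6 / 11.8 = 2.83×10^5 s.
Equilibrium anomaly ΔT_eq = F / λ = 198 / 11.8 = 16.8 K.
t = 0.441 weeks = 2.67×10^5 s, so t/τ = 0.943.
ΔT(t) = ΔT_eq (1 − e^(−t/τ)) = 16.8 × (1 − e^−0.943) = 10.2 K.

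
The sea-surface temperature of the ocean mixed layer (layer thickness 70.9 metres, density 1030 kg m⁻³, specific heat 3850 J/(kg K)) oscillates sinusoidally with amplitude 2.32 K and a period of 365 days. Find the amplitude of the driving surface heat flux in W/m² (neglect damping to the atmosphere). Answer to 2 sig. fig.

130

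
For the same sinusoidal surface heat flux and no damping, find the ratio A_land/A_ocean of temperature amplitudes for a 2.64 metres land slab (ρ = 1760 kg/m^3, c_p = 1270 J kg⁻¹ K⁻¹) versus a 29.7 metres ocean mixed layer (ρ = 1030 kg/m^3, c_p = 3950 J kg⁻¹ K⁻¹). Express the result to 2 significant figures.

C_ocean = 1030 × 3950 × 29.7 = 1.21×10^8 J/(m²·K).
C_land = 1760 × 1270 × 2.64 = 5.90×10^6 J/(m²·K).
Undamped amplitude ∝ 1/C, so A_land/A_ocean = C_ocean/C_land = 20.5.

20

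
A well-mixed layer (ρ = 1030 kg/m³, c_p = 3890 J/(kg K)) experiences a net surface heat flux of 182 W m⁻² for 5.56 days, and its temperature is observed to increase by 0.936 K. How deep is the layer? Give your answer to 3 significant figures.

23.3 m

Heat input Q = F Δt = 182 × 4.80×10^5 s = 8.74×10^7 J/m².
Required areal heat capacity C = Q / ΔT = 9.34×10^7 J/(m²·K).
Depth D = C / (ρ c_p) = 9.34×10^7 / (1030 × 3890) = 23.3 m.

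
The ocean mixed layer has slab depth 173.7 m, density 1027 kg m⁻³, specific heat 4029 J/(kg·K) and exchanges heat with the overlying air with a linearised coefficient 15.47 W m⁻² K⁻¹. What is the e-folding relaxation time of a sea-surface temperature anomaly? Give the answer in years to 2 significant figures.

Areal heat capacity C = ρ c_p D = 1027 × 4029 × 173.7 = 7.19×10^8 J/(m^2 K).
Relaxation time τ = C / λ = 7.19×10^8 / 15.47 = 4.65×10^7 s.
In years: 4.65×10^7 s / (3.156×10^7 s/year) = 1.47 years.

1.5 years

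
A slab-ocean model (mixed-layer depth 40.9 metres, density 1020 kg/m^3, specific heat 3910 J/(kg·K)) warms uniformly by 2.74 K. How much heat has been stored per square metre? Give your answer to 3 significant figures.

4.47×10^8

Areal heat capacity C = ρ c_p D = 1020 × 3910 × 40.9 = 1.63×10^8 J/(m²·K).
ΔQ = C ΔT = 1.63×10^8 × 2.74 = 4.47×10^8 J/m².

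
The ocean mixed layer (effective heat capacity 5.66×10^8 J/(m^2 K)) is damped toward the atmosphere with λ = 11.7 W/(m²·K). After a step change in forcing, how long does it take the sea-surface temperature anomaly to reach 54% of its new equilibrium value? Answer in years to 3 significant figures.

1.19 years

Areal heat capacity C = 5.66×10^8 J/(m^2 K) (given).
τ = C / λ = 5.66×10^8 / 11.7 = 4.84×10^7 s.
Fraction reached: 1 − e^(−t/τ) = 0.54 ⇒ t = −τ ln(1 − 0.54) = τ × 0.777.
t = 3.76×10^7 s = 1.19 years.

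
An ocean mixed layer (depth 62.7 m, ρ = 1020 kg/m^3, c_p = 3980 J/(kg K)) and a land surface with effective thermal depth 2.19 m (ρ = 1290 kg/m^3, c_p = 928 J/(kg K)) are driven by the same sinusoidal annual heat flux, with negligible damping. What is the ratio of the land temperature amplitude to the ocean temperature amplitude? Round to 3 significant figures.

97.1

C_ocean = 1020 × 3980 × 62.7 = 2.55×10^8 J/(m²·K).
C_land = 1290 × 928 × 2.19 = 2.62×10^6 J/(m²·K).
Undamped amplitude ∝ 1/C, so A_land/A_ocean = C_ocean/C_land = 97.1.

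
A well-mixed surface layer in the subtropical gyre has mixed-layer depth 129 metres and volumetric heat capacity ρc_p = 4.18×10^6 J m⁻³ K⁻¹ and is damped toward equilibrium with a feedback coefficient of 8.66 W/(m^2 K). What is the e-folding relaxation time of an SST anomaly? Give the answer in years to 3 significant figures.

Areal heat capacity C = ρc_p × D = 4.18×10^6 × 129 = 5.39×10^8 J/(m²·K).
Relaxation time τ = C / λ = 5.39×10^8 / 8.66 = 6.23×10^7 s.
In years: 6.23×10^7 s / (3.156×10^7 s/year) = 1.97 years.

1.97 years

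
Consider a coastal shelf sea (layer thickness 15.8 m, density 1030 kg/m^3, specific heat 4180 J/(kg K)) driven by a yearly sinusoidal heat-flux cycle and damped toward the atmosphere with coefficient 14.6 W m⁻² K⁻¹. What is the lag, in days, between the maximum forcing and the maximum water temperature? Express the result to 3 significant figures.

Areal heat capacity C = ρ c_p D = 1030 × 4180 × 15.8 = 6.80×10^7 J/(m^2 K).
ω = 2π / 3.15×10^7 s = 1.99×10^-7 s⁻¹.
Phase lag φ = arctan(Cω/λ) = arctan(13.6/14.6) = 0.748 rad.
Time lag = φ / ω = 0.748 / 1.99×10^-7 = 3.76×10^6 s = 43.5 days.

43.5 days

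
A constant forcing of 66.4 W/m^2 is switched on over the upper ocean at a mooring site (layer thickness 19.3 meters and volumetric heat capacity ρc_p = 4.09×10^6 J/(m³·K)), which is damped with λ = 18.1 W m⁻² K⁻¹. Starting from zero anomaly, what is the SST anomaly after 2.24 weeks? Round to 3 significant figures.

Areal heat capacity C = ρc_p × D = 4.09×10^6 × 19.3 = 7.89×10^7 J/(m²·K).
τ = C / λ = 7.89×10^7 / 18.1 = 4.36×10^6 s.
Equilibrium anomaly ΔT_eq = F / λ = 66.4 / 18.1 = 3.67 K.
t = 2.24 weeks = 1.35×10^6 s, so t/τ = 0.311.
ΔT(t) = ΔT_eq (1 − e^(−t/τ)) = 3.67 × (1 − e^−0.311) = 0.980 K.

0.980 K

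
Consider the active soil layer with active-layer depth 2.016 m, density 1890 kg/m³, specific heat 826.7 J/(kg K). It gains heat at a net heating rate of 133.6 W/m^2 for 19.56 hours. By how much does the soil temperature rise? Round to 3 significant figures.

Areal heat capacity C = ρ c_p D = 1890 × 826.7 × 2.016 = 3.15×10^6 J/(m²·K).
Net heat input Q = F Δt = 133.6 × (19.56 hours × 3600 s/hour) = 9.41×10^6 J/m².
ΔT = Q / C = 9.41×10^6 / 3.15×10^6 = 2.99 K.

2.99 K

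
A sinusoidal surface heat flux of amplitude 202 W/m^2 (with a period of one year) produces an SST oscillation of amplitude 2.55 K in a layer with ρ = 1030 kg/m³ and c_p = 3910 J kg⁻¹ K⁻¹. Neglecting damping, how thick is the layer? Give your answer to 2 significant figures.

99 m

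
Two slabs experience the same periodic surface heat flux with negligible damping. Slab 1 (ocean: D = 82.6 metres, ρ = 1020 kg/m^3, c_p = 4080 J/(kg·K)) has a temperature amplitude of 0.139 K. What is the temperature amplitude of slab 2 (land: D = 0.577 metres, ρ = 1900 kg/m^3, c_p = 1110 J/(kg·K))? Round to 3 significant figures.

C_ocean = 3.44×10^8 J/(m²·K); C_land = 1.22×10^6 J/(m²·K).
A ∝ 1/C ⇒ A_land = A_ocean × C_ocean/C_land = 0.139 × 282 = 39.3 K.

39.3 K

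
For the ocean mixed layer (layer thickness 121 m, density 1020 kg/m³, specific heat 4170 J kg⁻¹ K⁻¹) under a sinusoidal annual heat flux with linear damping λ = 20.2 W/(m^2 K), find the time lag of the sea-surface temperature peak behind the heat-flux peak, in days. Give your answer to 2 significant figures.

Areal heat capacity C = ρ c_p D = 1020 × 4170 × 121 = 5.15×10^8 J/(m²·K).
ω = 2π / 3.15×10^7 s = 1.99×10^-7 s⁻¹.
Phase lag φ = arctan(Cω/λ) = arctan(103/20.2) = 1.38 rad.
Time lag = φ / ω = 1.38 / 1.99×10^-7 = 6.91×10^6 s = 80.0 days.

80 days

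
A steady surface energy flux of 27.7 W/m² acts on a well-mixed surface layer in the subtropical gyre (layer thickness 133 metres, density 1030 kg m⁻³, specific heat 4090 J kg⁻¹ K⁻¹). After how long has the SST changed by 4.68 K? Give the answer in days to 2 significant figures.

Areal heat capacity C = ρ c_p D = 1030 × 4090 × 133 = 5.60×10^8 J m⁻² K⁻¹.
Time required: Δt = C ΔT / F = 5.60×10^8 × 4.68 / 27.7 = 9.47×10^7 s.
In days: 9.47×10^7 s / (86400 s/day) = 1100 days.

1100 days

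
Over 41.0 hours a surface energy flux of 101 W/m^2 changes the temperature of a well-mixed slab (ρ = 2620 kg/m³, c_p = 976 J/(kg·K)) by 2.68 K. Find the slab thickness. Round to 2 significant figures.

2.2 m

Heat input Q = F Δt = 101 × 1.48×10^5 s = 1.49×10^7 J/m².
Required areal heat capacity C = Q / ΔT = 5.56×10^6 J/(m²·K).
Depth D = C / (ρ c_p) = 5.56×10^6 / (2620 × 976) = 2.18 m.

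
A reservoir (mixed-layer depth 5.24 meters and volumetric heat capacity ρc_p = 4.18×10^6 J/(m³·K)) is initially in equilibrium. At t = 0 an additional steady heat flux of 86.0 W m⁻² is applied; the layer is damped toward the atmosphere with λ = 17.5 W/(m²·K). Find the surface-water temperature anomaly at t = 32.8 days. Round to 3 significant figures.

Areal heat capacity C = ρc_p × D = 4.18×10^6 × 5.24 = 2.19×10^7 J/(m^2 K).
τ = C / λ = 2.19×10^7 / 17.5 = 1.25×10^6 s.
Equilibrium anomaly ΔT_eq = F / λ = 86.0 / 17.5 = 4.91 K.
t = 32.8 days = 2.83×10^6 s, so t/τ = 2.26.
ΔT(t) = ΔT_eq (1 − e^(−t/τ)) = 4.91 × (1 − e^−2.26) = 4.40 K.

4.40 K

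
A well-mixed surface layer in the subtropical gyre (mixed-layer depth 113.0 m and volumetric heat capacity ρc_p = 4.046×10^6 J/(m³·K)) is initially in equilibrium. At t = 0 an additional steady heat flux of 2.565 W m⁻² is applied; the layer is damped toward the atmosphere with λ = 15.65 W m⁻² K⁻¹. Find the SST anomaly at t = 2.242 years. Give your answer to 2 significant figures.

Areal heat capacity C = ρc_p × D = 4.046×10^6 × 113.0 = 4.57×10^8 J/(m^2 K).
τ = C / λ = 4.57×10^8 / 15.65 = 2.92×10^7 s.
Equilibrium anomaly ΔT_eq = F / λ = 2.565 / 15.65 = 0.164 K.
t = 2.242 years = 7.08×10^7 s, so t/τ = 2.42.
ΔT(t) = ΔT_eq (1 − e^(−t/τ)) = 0.164 × (1 − e^−2.42) = 0.149 K.

0.15 K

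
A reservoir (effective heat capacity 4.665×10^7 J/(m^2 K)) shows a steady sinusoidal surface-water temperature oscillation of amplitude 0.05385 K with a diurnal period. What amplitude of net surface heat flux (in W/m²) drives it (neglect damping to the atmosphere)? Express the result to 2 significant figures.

180

Areal heat capacity C = 4.665×10^7 J/(m^2 K) (given).
ω = 2π / 86400 s = 7.27×10^-5 s⁻¹.
Cω = 4.67×10^7 × 7.27×10^-5 = 3390 W/(m²·K).
F₀ = A × Cω = 0.05385 × 3390 = 183 W/m².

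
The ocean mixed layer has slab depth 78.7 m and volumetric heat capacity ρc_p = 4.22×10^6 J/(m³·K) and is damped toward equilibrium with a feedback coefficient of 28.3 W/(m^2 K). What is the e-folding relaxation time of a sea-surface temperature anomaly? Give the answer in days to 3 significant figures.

136 days

Areal heat capacity C = ρc_p × D = 4.22×10^6 × 78.7 = 3.32×10^8 J m⁻² K⁻¹.
Relaxation time τ = C / λ = 3.32×10^8 / 28.3 = 1.17×10^7 s.
In days: 1.17×10^7 s / (86400 s/day) = 136 days.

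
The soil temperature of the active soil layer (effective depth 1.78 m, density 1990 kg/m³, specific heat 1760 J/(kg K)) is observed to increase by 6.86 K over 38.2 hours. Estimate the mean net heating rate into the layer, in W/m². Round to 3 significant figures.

311

Areal heat capacity C = ρ c_p D = 1990 × 1760 × 1.78 = 6.23×10^6 J m⁻² K⁻¹.
Required heat per unit area: Q = C ΔT = 6.23×10^6 × 6.86 = 4.28×10^7 J/m².
Flux F = Q / Δt = 4.28×10^7 / 1.38×10^5 s = 311 W/m².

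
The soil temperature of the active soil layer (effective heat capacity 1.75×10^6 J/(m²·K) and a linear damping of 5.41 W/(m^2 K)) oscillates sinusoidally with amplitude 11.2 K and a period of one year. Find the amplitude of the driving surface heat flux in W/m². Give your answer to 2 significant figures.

Areal heat capacity C = 1.75×10^6 J/(m²·K) (given).
ω = 2π / 3.15×10^7 s = 1.99×10^-7 s⁻¹.
√((Cω)² + λ²) = √((0.349)² + 5.41²) = 5.42 W/(m²·K).
F₀ = A × √((Cω)²+λ²) = 11.2 × 5.42 = 60.7 W/m².

61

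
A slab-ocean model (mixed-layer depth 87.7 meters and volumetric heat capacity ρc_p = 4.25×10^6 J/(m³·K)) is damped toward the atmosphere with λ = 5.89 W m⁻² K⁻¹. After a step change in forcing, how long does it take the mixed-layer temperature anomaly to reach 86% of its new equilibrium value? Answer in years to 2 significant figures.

Areal heat capacity C = ρc_p × D = 4.25×10^6 × 87.7 = 3.73×10^8 J/(m^2 K).
τ = C / λ = 3.73×10^8 / 5.89 = 6.33×10^7 s.
Fraction reached: 1 − e^(−t/τ) = 0.86 ⇒ t = −τ ln(1 − 0.86) = τ × 1.97.
t = 1.24×10^8 s = 3.94 years.

3.9 years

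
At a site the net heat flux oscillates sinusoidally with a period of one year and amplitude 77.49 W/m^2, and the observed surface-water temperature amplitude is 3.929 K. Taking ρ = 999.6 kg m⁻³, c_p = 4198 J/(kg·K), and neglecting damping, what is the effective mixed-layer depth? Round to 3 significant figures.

ω = 2π / 3.15×10^7 s = 1.99×10^-7 s⁻¹.
Required C = F₀ / (A ω) = 77.49 / (3.929 × 1.99×10^-7) = 9.90×10^7 J/(m²·K).
D = C / (ρ c_p) = 9.90×10^7 / (999.6 × 4198) = 23.6 m.

23.6 m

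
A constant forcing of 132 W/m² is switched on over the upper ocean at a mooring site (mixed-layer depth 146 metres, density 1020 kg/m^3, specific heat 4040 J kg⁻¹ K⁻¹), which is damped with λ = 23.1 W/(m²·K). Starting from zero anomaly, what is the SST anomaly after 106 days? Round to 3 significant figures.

1.69 K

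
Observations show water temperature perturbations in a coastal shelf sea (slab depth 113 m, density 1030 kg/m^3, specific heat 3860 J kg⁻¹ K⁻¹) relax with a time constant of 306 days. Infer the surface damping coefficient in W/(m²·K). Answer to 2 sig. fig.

17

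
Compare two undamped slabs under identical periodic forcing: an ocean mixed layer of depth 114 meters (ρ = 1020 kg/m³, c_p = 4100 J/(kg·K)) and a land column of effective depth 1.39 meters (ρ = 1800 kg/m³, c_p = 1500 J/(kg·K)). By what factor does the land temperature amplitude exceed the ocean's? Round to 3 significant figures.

C_ocean = 1020 × 4100 × 114 = 4.77×10^8 J/(m²·K).
C_land = 1800 × 1500 × 1.39 = 3.75×10^6 J/(m²·K).
Undamped amplitude ∝ 1/C, so A_land/A_ocean = C_ocean/C_land = 127.

127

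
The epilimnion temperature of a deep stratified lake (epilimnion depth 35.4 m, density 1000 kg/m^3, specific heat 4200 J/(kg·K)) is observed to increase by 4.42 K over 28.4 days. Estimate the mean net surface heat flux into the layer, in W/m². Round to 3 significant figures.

268

Areal heat capacity C = ρ c_p D = 1000 × 4200 × 35.4 = 1.49×10^8 J/(m²·K).
Required heat per unit area: Q = C ΔT = 1.49×10^8 × 4.42 = 6.57×10^8 J/m².
Flux F = Q / Δt = 6.57×10^8 / 2.45×10^6 s = 268 W/m².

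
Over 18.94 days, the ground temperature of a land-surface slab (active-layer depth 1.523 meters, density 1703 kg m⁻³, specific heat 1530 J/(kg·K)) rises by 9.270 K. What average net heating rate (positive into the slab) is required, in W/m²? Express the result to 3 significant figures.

22.5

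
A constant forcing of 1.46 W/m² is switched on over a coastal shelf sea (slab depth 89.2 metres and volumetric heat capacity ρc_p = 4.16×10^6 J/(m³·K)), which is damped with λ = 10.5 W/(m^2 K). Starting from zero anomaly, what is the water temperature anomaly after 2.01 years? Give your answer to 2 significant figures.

Areal heat capacity C = ρc_p × D = 4.16×10^6 × 89.2 = 3.71×10^8 J m⁻² K⁻¹.
τ = C / λ = 3.71×10^8 / 10.5 = 3.53×10^7 s.
Equilibrium anomaly ΔT_eq = F / λ = 1.46 / 10.5 = 0.139 K.
t = 2.01 years = 6.34×10^7 s, so t/τ = 1.79.
ΔT(t) = ΔT_eq (1 − e^(−t/τ)) = 0.139 × (1 − e^−1.79) = 0.116 K.

0.12 K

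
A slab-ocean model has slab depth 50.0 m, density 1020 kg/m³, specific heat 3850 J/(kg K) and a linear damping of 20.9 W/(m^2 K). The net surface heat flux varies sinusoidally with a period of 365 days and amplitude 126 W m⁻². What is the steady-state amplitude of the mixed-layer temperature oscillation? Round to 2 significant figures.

2.8 K

Areal heat capacity C = ρ c_p D = 1020 × 3850 × 50.0 = 1.96×10^8 J/(m^2 K).
Angular frequency ω = 2π / T = 2π / 3.15×10^7 s = 1.99×10^-7 s⁻¹.
√((Cω)² + λ²) = √((39.1)² + 20.9²) = 44.4 W/(m²·K).
Amplitude A = F₀ / √((Cω)²+λ²) = 126 / 44.4 = 2.84 K.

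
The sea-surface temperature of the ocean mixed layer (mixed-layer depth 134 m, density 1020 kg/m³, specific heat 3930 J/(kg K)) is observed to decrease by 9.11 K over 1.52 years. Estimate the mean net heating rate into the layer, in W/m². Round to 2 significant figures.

-100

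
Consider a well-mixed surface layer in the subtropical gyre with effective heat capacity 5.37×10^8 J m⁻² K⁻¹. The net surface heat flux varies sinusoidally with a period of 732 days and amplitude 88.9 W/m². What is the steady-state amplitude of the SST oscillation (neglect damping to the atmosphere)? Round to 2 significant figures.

1.7 K

Areal heat capacity C = 5.37×10^8 J m⁻² K⁻¹ (given).
Angular frequency ω = 2π / T = 2π / 6.32×10^7 s = 9.93×10^-8 s⁻¹.
Cω = 5.37×10^8 × 9.93×10^-8 = 53.3 W/(m²·K).
Amplitude A = F₀ / (Cω) = 88.9 / 53.3 = 1.67 K.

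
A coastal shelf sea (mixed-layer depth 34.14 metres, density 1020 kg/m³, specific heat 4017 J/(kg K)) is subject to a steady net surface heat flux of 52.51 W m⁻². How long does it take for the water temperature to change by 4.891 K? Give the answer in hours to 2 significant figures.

3600 hours

Areal heat capacity C = ρ c_p D = 1020 × 4017 × 34.14 = 1.40×10^8 J/(m²·K).
Time required: Δt = C ΔT / F = 1.40×10^8 × 4.891 / 52.51 = 1.30×10^7 s.
In hours: 1.30×10^7 s / (3600 s/hour) = 3620 hours.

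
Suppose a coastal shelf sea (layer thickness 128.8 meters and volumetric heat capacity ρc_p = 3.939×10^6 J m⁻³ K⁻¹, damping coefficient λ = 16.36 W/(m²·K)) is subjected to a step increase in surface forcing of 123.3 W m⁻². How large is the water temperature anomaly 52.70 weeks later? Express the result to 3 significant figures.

Areal heat capacity C = ρc_p × D = 3.939×10^6 × 128.8 = 5.07×10^8 J/(m^2 K).
τ = C / λ = 5.07×10^8 / 16.36 = 3.10×10^7 s.
Equilibrium anomaly ΔT_eq = F / λ = 123.3 / 16.36 = 7.54 K.
t = 52.70 weeks = 3.19×10^7 s, so t/τ = 1.03.
ΔT(t) = ΔT_eq (1 − e^(−t/τ)) = 7.54 × (1 − e^−1.03) = 4.84 K.

4.84 K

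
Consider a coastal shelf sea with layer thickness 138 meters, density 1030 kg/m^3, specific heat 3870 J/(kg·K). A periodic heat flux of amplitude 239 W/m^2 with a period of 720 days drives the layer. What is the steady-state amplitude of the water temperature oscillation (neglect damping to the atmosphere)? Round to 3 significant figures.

4.30 K

Areal heat capacity C = ρ c_p D = 1030 × 3870 × 138 = 5.50×10^8 J m⁻² K⁻¹.
Angular frequency ω = 2π / T = 2π / 6.22×10^7 s = 1.01×10^-7 s⁻¹.
Cω = 5.50×10^8 × 1.01×10^-7 = 55.6 W/(m²·K).
Amplitude A = F₀ / (Cω) = 239 / 55.6 = 4.30 K.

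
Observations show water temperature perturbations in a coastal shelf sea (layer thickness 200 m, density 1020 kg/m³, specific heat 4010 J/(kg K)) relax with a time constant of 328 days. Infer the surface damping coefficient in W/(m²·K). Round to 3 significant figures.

Areal heat capacity C = ρ c_p D = 1020 × 4010 × 200 = 8.18×10^8 J/(m²·K).
τ = 328 days = 2.83×10^7 s.
λ = C / τ = 8.18×10^8 / 2.83×10^7 = 28.9 W/(m²·K).

28.9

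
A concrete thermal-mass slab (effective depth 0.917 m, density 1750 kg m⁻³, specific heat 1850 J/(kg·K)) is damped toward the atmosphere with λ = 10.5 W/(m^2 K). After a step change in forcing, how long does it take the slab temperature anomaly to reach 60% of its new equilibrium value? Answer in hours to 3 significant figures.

72.0 hours

Areal heat capacity C = ρ c_p D = 1750 × 1850 × 0.917 = 2.97×10^6 J/(m^2 K).
τ = C / λ = 2.97×10^6 / 10.5 = 2.83×10^5 s.
Fraction reached: 1 − e^(−t/τ) = 0.60 ⇒ t = −τ ln(1 − 0.60) = τ × 0.916.
t = 2.59×10^5 s = 72.0 hours.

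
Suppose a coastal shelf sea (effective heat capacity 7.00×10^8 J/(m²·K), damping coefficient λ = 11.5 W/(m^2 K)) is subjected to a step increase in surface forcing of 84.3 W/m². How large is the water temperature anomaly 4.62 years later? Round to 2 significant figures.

6.7 K

Areal heat capacity C = 7.00×10^8 J/(m²·K) (given).
τ = C / λ = 7.00×10^8 / 11.5 = 6.09×10^7 s.
Equilibrium anomaly ΔT_eq = F / λ = 84.3 / 11.5 = 7.33 K.
t = 4.62 years = 1.46×10^8 s, so t/τ = 2.40.
ΔT(t) = ΔT_eq (1 − e^(−t/τ)) = 7.33 × (1 − e^−2.40) = 6.66 K.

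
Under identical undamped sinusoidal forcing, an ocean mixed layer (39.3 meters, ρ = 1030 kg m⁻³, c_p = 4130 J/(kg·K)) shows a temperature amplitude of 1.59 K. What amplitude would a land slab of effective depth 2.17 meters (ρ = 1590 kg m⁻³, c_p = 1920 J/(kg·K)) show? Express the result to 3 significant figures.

40.1 K

C_ocean = 1.67×10^8 J/(m²·K); C_land = 6.62×10^6 J/(m²·K).
A ∝ 1/C ⇒ A_land = A_ocean × C_ocean/C_land = 1.59 × 25.2 = 40.1 K.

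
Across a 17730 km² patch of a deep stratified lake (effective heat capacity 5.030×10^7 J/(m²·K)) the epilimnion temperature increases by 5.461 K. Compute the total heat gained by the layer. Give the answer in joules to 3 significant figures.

Areal heat capacity C = 5.030×10^7 J/(m²·K) (given).
Heat per unit area: q = C ΔT = 5.03×10^7 × 5.461 = 2.75×10^8 J/m².
Total heat: Q = q × A = 2.75×10^8 × (17730 × 10⁶ m²) = 4.87×10^18 J.

4.87×10^18 J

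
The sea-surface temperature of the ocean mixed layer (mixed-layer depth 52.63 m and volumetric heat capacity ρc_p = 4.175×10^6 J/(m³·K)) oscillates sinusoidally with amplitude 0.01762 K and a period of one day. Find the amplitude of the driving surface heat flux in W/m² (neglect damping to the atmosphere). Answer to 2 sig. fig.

Areal heat capacity C = ρc_p × D = 4.175×10^6 × 52.63 = 2.20×10^8 J/(m^2 K).
ω = 2π / 86400 s = 7.27×10^-5 s⁻¹.
Cω = 2.20×10^8 × 7.27×10^-5 = 16000 W/(m²·K).
F₀ = A × Cω = 0.01762 × 16000 = 282 W/m².

280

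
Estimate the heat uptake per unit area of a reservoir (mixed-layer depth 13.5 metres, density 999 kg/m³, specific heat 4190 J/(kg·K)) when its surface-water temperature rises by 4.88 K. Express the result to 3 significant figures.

Areal heat capacity C = ρ c_p D = 999 × 4190 × 13.5 = 5.65×10^7 J/(m²·K).
ΔQ = C ΔT = 5.65×10^7 × 4.88 = 2.76×10^8 J/m².

2.76×10^8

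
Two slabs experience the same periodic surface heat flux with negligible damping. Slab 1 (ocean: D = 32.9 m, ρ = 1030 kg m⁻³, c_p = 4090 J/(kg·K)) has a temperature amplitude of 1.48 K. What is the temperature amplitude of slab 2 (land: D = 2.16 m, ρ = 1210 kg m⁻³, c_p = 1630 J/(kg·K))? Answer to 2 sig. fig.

48 K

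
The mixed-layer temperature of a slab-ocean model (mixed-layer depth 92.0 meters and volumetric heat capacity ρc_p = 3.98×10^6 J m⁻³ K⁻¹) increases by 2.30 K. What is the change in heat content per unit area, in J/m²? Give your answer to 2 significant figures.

Areal heat capacity C = ρc_p × D = 3.98×10^6 × 92.0 = 3.66×10^8 J m⁻² K⁻¹.
ΔQ = C ΔT = 3.66×10^8 × 2.30 = 8.42×10^8 J/m².

8.4×10^8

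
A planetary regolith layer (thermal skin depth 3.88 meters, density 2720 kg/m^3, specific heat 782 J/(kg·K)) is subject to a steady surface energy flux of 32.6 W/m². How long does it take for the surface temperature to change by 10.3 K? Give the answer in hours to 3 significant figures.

724 hours

Areal heat capacity C = ρ c_p D = 2720 × 782 × 3.88 = 8.25×10^6 J m⁻² K⁻¹.
Time required: Δt = C ΔT / F = 8.25×10^6 × 10.3 / 32.6 = 2.61×10^6 s.
In hours: 2.61×10^6 s / (3600 s/hour) = 724 hours.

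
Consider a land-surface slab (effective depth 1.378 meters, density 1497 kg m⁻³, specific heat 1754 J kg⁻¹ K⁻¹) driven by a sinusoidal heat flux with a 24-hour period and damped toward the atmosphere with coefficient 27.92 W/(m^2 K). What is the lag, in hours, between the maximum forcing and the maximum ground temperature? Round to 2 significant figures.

Areal heat capacity C = ρ c_p D = 1497 × 1754 × 1.378 = 3.62×10^6 J m⁻² K⁻¹.
ω = 2π / 86400 s = 7.27×10^-5 s⁻¹.
Phase lag φ = arctan(Cω/λ) = arctan(263/27.92) = 1.47 rad.
Time lag = φ / ω = 1.47 / 7.27×10^-5 = 20100 s = 5.60 hours.

5.6 hours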